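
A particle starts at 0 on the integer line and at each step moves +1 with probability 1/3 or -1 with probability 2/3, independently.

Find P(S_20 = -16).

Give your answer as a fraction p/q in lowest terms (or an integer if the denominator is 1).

To reach position -16 after 20 steps: need 2 steps of +1 and 18 steps of -1.
Number of such sequences: C(20,2) = 190
Each has probability (1/3)^2 · (2/3)^18 = 262144/3486784401
P = 190 · 262144/3486784401 = 49807360/3486784401

Answer: 49807360/3486784401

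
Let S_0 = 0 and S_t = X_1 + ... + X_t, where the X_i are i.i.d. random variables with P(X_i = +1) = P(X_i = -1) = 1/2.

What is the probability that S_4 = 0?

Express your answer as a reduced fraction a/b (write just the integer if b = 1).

Answer: 3/8

Derivation:
To return to 0 after 4 steps: need exactly 2 steps of +1 and 2 of -1.
Favorable paths: C(4,2) = 6
Total paths: 2^4 = 16
P = 6/16 = 3/8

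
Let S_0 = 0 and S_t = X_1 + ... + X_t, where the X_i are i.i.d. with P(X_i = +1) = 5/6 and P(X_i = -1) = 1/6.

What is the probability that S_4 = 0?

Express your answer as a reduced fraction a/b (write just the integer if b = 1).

Answer: 25/216

Derivation:
To be at 0 after 4 steps: need exactly 2 steps of +1 and 2 of -1.
Number of such sequences: C(4,2) = 6
Each has probability (5/6)^2 · (1/6)^2 = 25/1296
P = 6 · 25/1296 = 25/216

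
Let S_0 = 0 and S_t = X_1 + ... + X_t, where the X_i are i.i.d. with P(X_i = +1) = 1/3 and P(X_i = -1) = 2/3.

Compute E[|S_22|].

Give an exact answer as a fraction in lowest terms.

S_22 takes values m ≡ 0 (mod 2) with |m| ≤ 22; P(S_22=m) = C(22,(22+m)/2) · (1/3)^((22+m)/2) · (2/3)^((22-m)/2).
Distribution: P(S=-22)=4194304/31381059609, P(S=-20)=46137344/31381059609, P(S=-18)=80740352/10460353203, P(S=-16)=807403520/31381059609, P(S=-14)=1917583360/31381059609, P(S=-12)=383516672/3486784401, P(S=-10)=1629945856/10460353203, P(S=-8)=1862795264/10460353203, P(S=-6)=582123520/3486784401, P(S=-4)=4074864640/31381059609, P(S=-2)=2648662016/31381059609, P(S=0)=481574912/10460353203, P(S=2)=662165504/31381059609, P(S=4)=254679040/31381059609, P(S=6)=9095680/3486784401, P(S=8)=7276544/10460353203, P(S=10)=1591744/10460353203, P(S=12)=93632/3486784401, P(S=14)=117040/31381059609, P(S=16)=12320/31381059609, P(S=18)=308/10460353203, P(S=20)=44/31381059609, P(S=22)=1/31381059609
E[|S_22|] = Σ_m |m|·P(S_22=m) = 236264907934/31381059609

Answer: 236264907934/31381059609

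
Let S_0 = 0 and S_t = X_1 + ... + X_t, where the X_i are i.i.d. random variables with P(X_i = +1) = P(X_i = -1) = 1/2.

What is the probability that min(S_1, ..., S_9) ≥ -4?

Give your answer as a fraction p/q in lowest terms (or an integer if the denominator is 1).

Answer: 57/64

Derivation:
Let f(t,s) = #length-t paths at position s with S_1..S_t all ≥ -4.
f(t,s) = f(t-1,s-1) + f(t-1,s+1) for s ≥ -4; f(t,s) = 0 for s < -4.
t=0: f(0,0)=1
t=1: f(1,-1)=1 f(1,1)=1
t=2: f(2,-2)=1 f(2,0)=2 f(2,2)=1
t=3: f(3,-3)=1 f(3,-1)=3 f(3,1)=3 f(3,3)=1
t=4: f(4,-4)=1 f(4,-2)=4 f(4,0)=6 f(4,2)=4 f(4,4)=1
t=5: f(5,-3)=5 f(5,-1)=10 f(5,1)=10 f(5,3)=5 f(5,5)=1
t=6: f(6,-4)=5 f(6,-2)=15 f(6,0)=20 f(6,2)=15 f(6,4)=6 f(6,6)=1
t=7: f(7,-3)=20 f(7,-1)=35 f(7,1)=35 f(7,3)=21 f(7,5)=7 f(7,7)=1
t=8: f(8,-4)=20 f(8,-2)=55 f(8,0)=70 f(8,2)=56 f(8,4)=28 f(8,6)=8 f(8,8)=1
t=9: f(9,-3)=75 f(9,-1)=125 f(9,1)=126 f(9,3)=84 f(9,5)=36 f(9,7)=9 f(9,9)=1
Σ_s f(9,s) = 456
P = 456/512 = 57/64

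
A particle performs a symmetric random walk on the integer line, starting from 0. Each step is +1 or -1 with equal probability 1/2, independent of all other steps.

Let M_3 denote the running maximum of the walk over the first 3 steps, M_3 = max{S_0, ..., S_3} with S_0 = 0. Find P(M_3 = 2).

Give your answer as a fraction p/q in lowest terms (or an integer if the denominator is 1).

Answer: 1/8

Derivation:
Let M_3 = max(S_0,...,S_3). Use the reflection principle: for j ≥ 1, #{paths with M_3 ≥ j} = #{S_3 ≥ j} + #{S_3 ≥ j+1}.
By reflection, #{M_3 ≥ 2} = #{S_3 ≥ 2} + #{S_3 ≥ 3} = 1 + 1 = 2.
#{M_3 ≥ 3} = #{S_3 ≥ 3} + #{S_3 ≥ 4} = 1 + 0 = 1.
#{M_3 = 2} = 2 - 1 = 1.
P(M_3 = 2) = 1/8 = 1/8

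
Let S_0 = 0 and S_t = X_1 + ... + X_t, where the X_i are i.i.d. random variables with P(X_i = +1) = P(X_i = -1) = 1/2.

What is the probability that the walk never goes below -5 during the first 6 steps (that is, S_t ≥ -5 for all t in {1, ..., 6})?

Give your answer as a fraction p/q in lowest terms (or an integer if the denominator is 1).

Let f(t,s) = #length-t paths at position s with S_1..S_t all ≥ -5.
f(t,s) = f(t-1,s-1) + f(t-1,s+1) for s ≥ -5; f(t,s) = 0 for s < -5.
t=0: f(0,0)=1
t=1: f(1,-1)=1 f(1,1)=1
t=2: f(2,-2)=1 f(2,0)=2 f(2,2)=1
t=3: f(3,-3)=1 f(3,-1)=3 f(3,1)=3 f(3,3)=1
t=4: f(4,-4)=1 f(4,-2)=4 f(4,0)=6 f(4,2)=4 f(4,4)=1
t=5: f(5,-5)=1 f(5,-3)=5 f(5,-1)=10 f(5,1)=10 f(5,3)=5 f(5,5)=1
t=6: f(6,-4)=6 f(6,-2)=15 f(6,0)=20 f(6,2)=15 f(6,4)=6 f(6,6)=1
Σ_s f(6,s) = 63
P = 63/64 = 63/64

Answer: 63/64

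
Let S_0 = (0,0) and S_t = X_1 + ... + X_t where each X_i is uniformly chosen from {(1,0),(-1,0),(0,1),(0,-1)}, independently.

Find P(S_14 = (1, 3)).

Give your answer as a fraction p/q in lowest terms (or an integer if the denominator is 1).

Answer: 3006003/134217728

Derivation:
Let h be the number of horizontal steps (so 14-h are vertical). To end at (1,3) need (h+1)/2 right-steps and ((14-h)+3)/2 up-steps.
Sum over h with 1 ≤ h ≤ 11, h ≡ 1 (mod 2), 14-h ≡ 1 (mod 2):
h=1: C(14,1)·C(1,1)·C(13,8) = 14·1·1287 = 18018
h=3: C(14,3)·C(3,2)·C(11,7) = 364·3·330 = 360360
h=5: C(14,5)·C(5,3)·C(9,6) = 2002·10·84 = 1681680
h=7: C(14,7)·C(7,4)·C(7,5) = 3432·35·21 = 2522520
h=9: C(14,9)·C(9,5)·C(5,4) = 2002·126·5 = 1261260
h=11: C(14,11)·C(11,6)·C(3,3) = 364·462·1 = 168168
Total favorable: 6012006
Total paths: 4^14 = 268435456
P = 6012006/268435456 = 3006003/134217728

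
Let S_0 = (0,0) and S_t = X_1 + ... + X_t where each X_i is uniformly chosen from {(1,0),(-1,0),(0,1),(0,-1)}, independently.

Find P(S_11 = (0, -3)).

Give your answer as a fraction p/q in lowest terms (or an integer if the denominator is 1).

Let h be the number of horizontal steps (so 11-h are vertical). To end at (0,-3) need (h+0)/2 right-steps and ((11-h)-3)/2 up-steps.
Sum over h with 0 ≤ h ≤ 8, h ≡ 0 (mod 2), 11-h ≡ 1 (mod 2):
h=0: C(11,0)·C(0,0)·C(11,4) = 1·1·330 = 330
h=2: C(11,2)·C(2,1)·C(9,3) = 55·2·84 = 9240
h=4: C(11,4)·C(4,2)·C(7,2) = 330·6·21 = 41580
h=6: C(11,6)·C(6,3)·C(5,1) = 462·20·5 = 46200
h=8: C(11,8)·C(8,4)·C(3,0) = 165·70·1 = 11550
Total favorable: 108900
Total paths: 4^11 = 4194304
P = 108900/4194304 = 27225/1048576

Answer: 27225/1048576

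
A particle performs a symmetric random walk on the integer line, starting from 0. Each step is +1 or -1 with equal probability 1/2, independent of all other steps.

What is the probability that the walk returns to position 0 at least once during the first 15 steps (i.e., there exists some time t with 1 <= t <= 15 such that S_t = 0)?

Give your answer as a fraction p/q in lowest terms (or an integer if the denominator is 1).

Answer: 1619/2048

Derivation:
Count via complement. Let g(t,s) = #length-t paths at position s with S_1..S_t all ≠ 0.
g(t,s) = g(t-1,s-1) + g(t-1,s+1) for s ≠ 0; g(t,0) = 0.
t=0: g(0,0)=1
t=1: g(1,-1)=1 g(1,1)=1
t=2: g(2,-2)=1 g(2,2)=1
t=3: g(3,-3)=1 g(3,-1)=1 g(3,1)=1 g(3,3)=1
t=4: g(4,-4)=1 g(4,-2)=2 g(4,2)=2 g(4,4)=1
t=5: g(5,-5)=1 g(5,-3)=3 g(5,-1)=2 g(5,1)=2 g(5,3)=3 g(5,5)=1
t=6: g(6,-6)=1 g(6,-4)=4 g(6,-2)=5 g(6,2)=5 g(6,4)=4 g(6,6)=1
t=7: g(7,-7)=1 g(7,-5)=5 g(7,-3)=9 g(7,-1)=5 g(7,1)=5 g(7,3)=9 g(7,5)=5 g(7,7)=1
t=8: g(8,-8)=1 g(8,-6)=6 g(8,-4)=14 g(8,-2)=14 g(8,2)=14 g(8,4)=14 g(8,6)=6 g(8,8)=1
t=9: g(9,-9)=1 g(9,-7)=7 g(9,-5)=20 g(9,-3)=28 g(9,-1)=14 g(9,1)=14 g(9,3)=28 g(9,5)=20 g(9,7)=7 g(9,9)=1
t=10: g(10,-10)=1 g(10,-8)=8 g(10,-6)=27 g(10,-4)=48 g(10,-2)=42 g(10,2)=42 g(10,4)=48 g(10,6)=27 g(10,8)=8 g(10,10)=1
t=11: g(11,-11)=1 g(11,-9)=9 g(11,-7)=35 g(11,-5)=75 g(11,-3)=90 g(11,-1)=42 g(11,1)=42 g(11,3)=90 g(11,5)=75 g(11,7)=35 g(11,9)=9 g(11,11)=1
t=12: g(12,-12)=1 g(12,-10)=10 g(12,-8)=44 g(12,-6)=110 g(12,-4)=165 g(12,-2)=132 g(12,2)=132 g(12,4)=165 g(12,6)=110 g(12,8)=44 g(12,10)=10 g(12,12)=1
t=13: g(13,-13)=1 g(13,-11)=11 g(13,-9)=54 g(13,-7)=154 g(13,-5)=275 g(13,-3)=297 g(13,-1)=132 g(13,1)=132 g(13,3)=297 g(13,5)=275 g(13,7)=154 g(13,9)=54 g(13,11)=11 g(13,13)=1
t=14: g(14,-14)=1 g(14,-12)=12 g(14,-10)=65 g(14,-8)=208 g(14,-6)=429 g(14,-4)=572 g(14,-2)=429 g(14,2)=429 g(14,4)=572 g(14,6)=429 g(14,8)=208 g(14,10)=65 g(14,12)=12 g(14,14)=1
t=15: g(15,-15)=1 g(15,-13)=13 g(15,-11)=77 g(15,-9)=273 g(15,-7)=637 g(15,-5)=1001 g(15,-3)=1001 g(15,-1)=429 g(15,1)=429 g(15,3)=1001 g(15,5)=1001 g(15,7)=637 g(15,9)=273 g(15,11)=77 g(15,13)=13 g(15,15)=1
Paths never hitting 0: Σ_s g(15,s) = 6864
Paths hitting 0: 2^15 - 6864 = 25904
P = 25904/32768 = 1619/2048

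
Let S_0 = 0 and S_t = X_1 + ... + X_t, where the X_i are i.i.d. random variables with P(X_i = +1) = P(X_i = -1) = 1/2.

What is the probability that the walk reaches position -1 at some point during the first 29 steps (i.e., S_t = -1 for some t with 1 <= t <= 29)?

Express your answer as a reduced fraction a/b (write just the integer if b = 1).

Answer: 57414019/67108864

Derivation:
Count via complement. Let g(t,s) = #length-t paths at position s with S_1..S_t all ≠ -1.
g(t,s) = g(t-1,s-1) + g(t-1,s+1) for s ≠ -1; g(t,-1) = 0.
t=0: g(0,0)=1
t=1: g(1,1)=1
t=2: g(2,0)=1 g(2,2)=1
t=3: g(3,1)=2 g(3,3)=1
t=4: g(4,0)=2 g(4,2)=3 g(4,4)=1
t=5: g(5,1)=5 g(5,3)=4 g(5,5)=1
t=6: g(6,0)=5 g(6,2)=9 g(6,4)=5 g(6,6)=1
t=7: g(7,1)=14 g(7,3)=14 g(7,5)=6 g(7,7)=1
t=8: g(8,0)=14 g(8,2)=28 g(8,4)=20 g(8,6)=7 g(8,8)=1
t=9: g(9,1)=42 g(9,3)=48 g(9,5)=27 g(9,7)=8 g(9,9)=1
t=10: g(10,0)=42 g(10,2)=90 g(10,4)=75 g(10,6)=35 g(10,8)=9 g(10,10)=1
t=11: g(11,1)=132 g(11,3)=165 g(11,5)=110 g(11,7)=44 g(11,9)=10 g(11,11)=1
t=12: g(12,0)=132 g(12,2)=297 g(12,4)=275 g(12,6)=154 g(12,8)=54 g(12,10)=11 g(12,12)=1
t=13: g(13,1)=429 g(13,3)=572 g(13,5)=429 g(13,7)=208 g(13,9)=65 g(13,11)=12 g(13,13)=1
t=14: g(14,0)=429 g(14,2)=1001 g(14,4)=1001 g(14,6)=637 g(14,8)=273 g(14,10)=77 g(14,12)=13 g(14,14)=1
t=15: g(15,1)=1430 g(15,3)=2002 g(15,5)=1638 g(15,7)=910 g(15,9)=350 g(15,11)=90 g(15,13)=14 g(15,15)=1
t=16: g(16,0)=1430 g(16,2)=3432 g(16,4)=3640 g(16,6)=2548 g(16,8)=1260 g(16,10)=440 g(16,12)=104 g(16,14)=15 g(16,16)=1
t=17: g(17,1)=4862 g(17,3)=7072 g(17,5)=6188 g(17,7)=3808 g(17,9)=1700 g(17,11)=544 g(17,13)=119 g(17,15)=16 g(17,17)=1
t=18: g(18,0)=4862 g(18,2)=11934 g(18,4)=13260 g(18,6)=9996 g(18,8)=5508 g(18,10)=2244 g(18,12)=663 g(18,14)=135 g(18,16)=17 g(18,18)=1
t=19: g(19,1)=16796 g(19,3)=25194 g(19,5)=23256 g(19,7)=15504 g(19,9)=7752 g(19,11)=2907 g(19,13)=798 g(19,15)=152 g(19,17)=18 g(19,19)=1
t=20: g(20,0)=16796 g(20,2)=41990 g(20,4)=48450 g(20,6)=38760 g(20,8)=23256 g(20,10)=10659 g(20,12)=3705 g(20,14)=950 g(20,16)=170 g(20,18)=19 g(20,20)=1
t=21: g(21,1)=58786 g(21,3)=90440 g(21,5)=87210 g(21,7)=62016 g(21,9)=33915 g(21,11)=14364 g(21,13)=4655 g(21,15)=1120 g(21,17)=189 g(21,19)=20 g(21,21)=1
t=22: g(22,0)=58786 g(22,2)=149226 g(22,4)=177650 g(22,6)=149226 g(22,8)=95931 g(22,10)=48279 g(22,12)=19019 g(22,14)=5775 g(22,16)=1309 g(22,18)=209 g(22,20)=21 g(22,22)=1
t=23: g(23,1)=208012 g(23,3)=326876 g(23,5)=326876 g(23,7)=245157 g(23,9)=144210 g(23,11)=67298 g(23,13)=24794 g(23,15)=7084 g(23,17)=1518 g(23,19)=230 g(23,21)=22 g(23,23)=1
t=24: g(24,0)=208012 g(24,2)=534888 g(24,4)=653752 g(24,6)=572033 g(24,8)=389367 g(24,10)=211508 g(24,12)=92092 g(24,14)=31878 g(24,16)=8602 g(24,18)=1748 g(24,20)=252 g(24,22)=23 g(24,24)=1
t=25: g(25,1)=742900 g(25,3)=1188640 g(25,5)=1225785 g(25,7)=961400 g(25,9)=600875 g(25,11)=303600 g(25,13)=123970 g(25,15)=40480 g(25,17)=10350 g(25,19)=2000 g(25,21)=275 g(25,23)=24 g(25,25)=1
t=26: g(26,0)=742900 g(26,2)=1931540 g(26,4)=2414425 g(26,6)=2187185 g(26,8)=1562275 g(26,10)=904475 g(26,12)=427570 g(26,14)=164450 g(26,16)=50830 g(26,18)=12350 g(26,20)=2275 g(26,22)=299 g(26,24)=25 g(26,26)=1
t=27: g(27,1)=2674440 g(27,3)=4345965 g(27,5)=4601610 g(27,7)=3749460 g(27,9)=2466750 g(27,11)=1332045 g(27,13)=592020 g(27,15)=215280 g(27,17)=63180 g(27,19)=14625 g(27,21)=2574 g(27,23)=324 g(27,25)=26 g(27,27)=1
t=28: g(28,0)=2674440 g(28,2)=7020405 g(28,4)=8947575 g(28,6)=8351070 g(28,8)=6216210 g(28,10)=3798795 g(28,12)=1924065 g(28,14)=807300 g(28,16)=278460 g(28,18)=77805 g(28,20)=17199 g(28,22)=2898 g(28,24)=350 g(28,26)=27 g(28,28)=1
t=29: g(29,1)=9694845 g(29,3)=15967980 g(29,5)=17298645 g(29,7)=14567280 g(29,9)=10015005 g(29,11)=5722860 g(29,13)=2731365 g(29,15)=1085760 g(29,17)=356265 g(29,19)=95004 g(29,21)=20097 g(29,23)=3248 g(29,25)=377 g(29,27)=28 g(29,29)=1
Paths never hitting -1: Σ_s g(29,s) = 77558760
Paths hitting -1: 2^29 - 77558760 = 459312152
P = 459312152/536870912 = 57414019/67108864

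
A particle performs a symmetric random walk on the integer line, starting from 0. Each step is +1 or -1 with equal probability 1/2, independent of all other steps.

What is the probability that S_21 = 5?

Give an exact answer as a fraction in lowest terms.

To reach position 5 after 21 steps: need 13 steps of +1 and 8 of -1.
Favorable paths: C(21,13) = 203490
Total paths: 2^21 = 2097152
P = 203490/2097152 = 101745/1048576

Answer: 101745/1048576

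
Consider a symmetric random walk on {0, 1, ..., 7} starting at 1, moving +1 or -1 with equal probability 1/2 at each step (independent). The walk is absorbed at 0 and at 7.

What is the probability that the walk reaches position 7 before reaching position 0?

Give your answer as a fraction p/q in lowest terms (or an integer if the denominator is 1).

Answer: 1/7

Derivation:
Symmetric walk (p = 1/2): the harmonic-function argument gives P(hit 7 before 0 | start at 1) = a/N.
P = 1/7 = 1/7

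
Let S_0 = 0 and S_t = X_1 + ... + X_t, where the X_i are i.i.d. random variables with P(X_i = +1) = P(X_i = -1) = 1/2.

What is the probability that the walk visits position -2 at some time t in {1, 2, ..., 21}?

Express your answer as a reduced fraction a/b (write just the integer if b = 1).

Count via complement. Let g(t,s) = #length-t paths at position s with S_1..S_t all ≠ -2.
g(t,s) = g(t-1,s-1) + g(t-1,s+1) for s ≠ -2; g(t,-2) = 0.
t=0: g(0,0)=1
t=1: g(1,-1)=1 g(1,1)=1
t=2: g(2,0)=2 g(2,2)=1
t=3: g(3,-1)=2 g(3,1)=3 g(3,3)=1
t=4: g(4,0)=5 g(4,2)=4 g(4,4)=1
t=5: g(5,-1)=5 g(5,1)=9 g(5,3)=5 g(5,5)=1
t=6: g(6,0)=14 g(6,2)=14 g(6,4)=6 g(6,6)=1
t=7: g(7,-1)=14 g(7,1)=28 g(7,3)=20 g(7,5)=7 g(7,7)=1
t=8: g(8,0)=42 g(8,2)=48 g(8,4)=27 g(8,6)=8 g(8,8)=1
t=9: g(9,-1)=42 g(9,1)=90 g(9,3)=75 g(9,5)=35 g(9,7)=9 g(9,9)=1
t=10: g(10,0)=132 g(10,2)=165 g(10,4)=110 g(10,6)=44 g(10,8)=10 g(10,10)=1
t=11: g(11,-1)=132 g(11,1)=297 g(11,3)=275 g(11,5)=154 g(11,7)=54 g(11,9)=11 g(11,11)=1
t=12: g(12,0)=429 g(12,2)=572 g(12,4)=429 g(12,6)=208 g(12,8)=65 g(12,10)=12 g(12,12)=1
t=13: g(13,-1)=429 g(13,1)=1001 g(13,3)=1001 g(13,5)=637 g(13,7)=273 g(13,9)=77 g(13,11)=13 g(13,13)=1
t=14: g(14,0)=1430 g(14,2)=2002 g(14,4)=1638 g(14,6)=910 g(14,8)=350 g(14,10)=90 g(14,12)=14 g(14,14)=1
t=15: g(15,-1)=1430 g(15,1)=3432 g(15,3)=3640 g(15,5)=2548 g(15,7)=1260 g(15,9)=440 g(15,11)=104 g(15,13)=15 g(15,15)=1
t=16: g(16,0)=4862 g(16,2)=7072 g(16,4)=6188 g(16,6)=3808 g(16,8)=1700 g(16,10)=544 g(16,12)=119 g(16,14)=16 g(16,16)=1
t=17: g(17,-1)=4862 g(17,1)=11934 g(17,3)=13260 g(17,5)=9996 g(17,7)=5508 g(17,9)=2244 g(17,11)=663 g(17,13)=135 g(17,15)=17 g(17,17)=1
t=18: g(18,0)=16796 g(18,2)=25194 g(18,4)=23256 g(18,6)=15504 g(18,8)=7752 g(18,10)=2907 g(18,12)=798 g(18,14)=152 g(18,16)=18 g(18,18)=1
t=19: g(19,-1)=16796 g(19,1)=41990 g(19,3)=48450 g(19,5)=38760 g(19,7)=23256 g(19,9)=10659 g(19,11)=3705 g(19,13)=950 g(19,15)=170 g(19,17)=19 g(19,19)=1
t=20: g(20,0)=58786 g(20,2)=90440 g(20,4)=87210 g(20,6)=62016 g(20,8)=33915 g(20,10)=14364 g(20,12)=4655 g(20,14)=1120 g(20,16)=189 g(20,18)=20 g(20,20)=1
t=21: g(21,-1)=58786 g(21,1)=149226 g(21,3)=177650 g(21,5)=149226 g(21,7)=95931 g(21,9)=48279 g(21,11)=19019 g(21,13)=5775 g(21,15)=1309 g(21,17)=209 g(21,19)=21 g(21,21)=1
Paths never hitting -2: Σ_s g(21,s) = 705432
Paths hitting -2: 2^21 - 705432 = 1391720
P = 1391720/2097152 = 173965/262144

Answer: 173965/262144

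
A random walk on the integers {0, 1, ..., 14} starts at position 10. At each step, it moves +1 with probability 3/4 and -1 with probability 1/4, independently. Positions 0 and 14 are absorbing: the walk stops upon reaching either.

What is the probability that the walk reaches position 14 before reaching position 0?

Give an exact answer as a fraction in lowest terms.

Biased walk: p = 3/4, q = 1/4, r = q/p = 1/3
Gambler's ruin: P(hit 14 before 0 | start at 10) = (1 - r^a)/(1 - r^N)
r^10 = 1/59049; r^14 = 1/4782969
P = (1 - 1/59049) / (1 - 1/4782969) = 59048/59049 / 4782968/4782969 = 597861/597871

Answer: 597861/597871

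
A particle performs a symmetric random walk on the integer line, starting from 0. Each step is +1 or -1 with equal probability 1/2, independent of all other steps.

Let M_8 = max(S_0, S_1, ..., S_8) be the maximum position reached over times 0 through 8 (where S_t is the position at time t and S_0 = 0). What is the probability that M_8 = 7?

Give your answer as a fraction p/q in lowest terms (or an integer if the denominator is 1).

Answer: 1/256

Derivation:
Let M_8 = max(S_0,...,S_8). Use the reflection principle: for j ≥ 1, #{paths with M_8 ≥ j} = #{S_8 ≥ j} + #{S_8 ≥ j+1}.
By reflection, #{M_8 ≥ 7} = #{S_8 ≥ 7} + #{S_8 ≥ 8} = 1 + 1 = 2.
#{M_8 ≥ 8} = #{S_8 ≥ 8} + #{S_8 ≥ 9} = 1 + 0 = 1.
#{M_8 = 7} = 2 - 1 = 1.
P(M_8 = 7) = 1/256 = 1/256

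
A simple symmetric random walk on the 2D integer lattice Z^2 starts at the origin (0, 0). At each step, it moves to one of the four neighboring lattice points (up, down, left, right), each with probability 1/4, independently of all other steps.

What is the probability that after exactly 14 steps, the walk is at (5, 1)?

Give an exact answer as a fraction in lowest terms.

Let h be the number of horizontal steps (so 14-h are vertical). To end at (5,1) need (h+5)/2 right-steps and ((14-h)+1)/2 up-steps.
Sum over h with 5 ≤ h ≤ 13, h ≡ 1 (mod 2), 14-h ≡ 1 (mod 2):
h=5: C(14,5)·C(5,5)·C(9,5) = 2002·1·126 = 252252
h=7: C(14,7)·C(7,6)·C(7,4) = 3432·7·35 = 840840
h=9: C(14,9)·C(9,7)·C(5,3) = 2002·36·10 = 720720
h=11: C(14,11)·C(11,8)·C(3,2) = 364·165·3 = 180180
h=13: C(14,13)·C(13,9)·C(1,1) = 14·715·1 = 10010
Total favorable: 2004002
Total paths: 4^14 = 268435456
P = 2004002/268435456 = 1002001/134217728

Answer: 1002001/134217728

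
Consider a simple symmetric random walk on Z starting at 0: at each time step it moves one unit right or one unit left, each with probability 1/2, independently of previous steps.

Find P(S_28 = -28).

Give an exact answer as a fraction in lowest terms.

To reach position -28 after 28 steps: need 0 steps of +1 and 28 of -1.
Favorable paths: C(28,0) = 1
Total paths: 2^28 = 268435456
P = 1/268435456 = 1/268435456

Answer: 1/268435456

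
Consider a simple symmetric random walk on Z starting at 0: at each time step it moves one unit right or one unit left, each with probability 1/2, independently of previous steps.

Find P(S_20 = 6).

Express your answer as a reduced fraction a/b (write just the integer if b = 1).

Answer: 4845/65536

Derivation:
To reach position 6 after 20 steps: need 13 steps of +1 and 7 of -1.
Favorable paths: C(20,13) = 77520
Total paths: 2^20 = 1048576
P = 77520/1048576 = 4845/65536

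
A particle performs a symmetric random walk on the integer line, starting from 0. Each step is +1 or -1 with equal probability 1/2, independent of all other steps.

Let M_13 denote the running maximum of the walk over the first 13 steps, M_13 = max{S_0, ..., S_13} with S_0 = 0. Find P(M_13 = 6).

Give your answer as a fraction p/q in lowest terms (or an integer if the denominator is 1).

Answer: 143/4096

Derivation:
Let M_13 = max(S_0,...,S_13). Use the reflection principle: for j ≥ 1, #{paths with M_13 ≥ j} = #{S_13 ≥ j} + #{S_13 ≥ j+1}.
By reflection, #{M_13 ≥ 6} = #{S_13 ≥ 6} + #{S_13 ≥ 7} = 378 + 378 = 756.
#{M_13 ≥ 7} = #{S_13 ≥ 7} + #{S_13 ≥ 8} = 378 + 92 = 470.
#{M_13 = 6} = 756 - 470 = 286.
P(M_13 = 6) = 286/8192 = 143/4096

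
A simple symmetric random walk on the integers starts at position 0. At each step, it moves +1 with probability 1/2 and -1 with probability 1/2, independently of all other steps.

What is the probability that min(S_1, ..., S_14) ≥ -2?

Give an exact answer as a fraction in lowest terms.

Answer: 4719/8192

Derivation:
Let f(t,s) = #length-t paths at position s with S_1..S_t all ≥ -2.
f(t,s) = f(t-1,s-1) + f(t-1,s+1) for s ≥ -2; f(t,s) = 0 for s < -2.
t=0: f(0,0)=1
t=1: f(1,-1)=1 f(1,1)=1
t=2: f(2,-2)=1 f(2,0)=2 f(2,2)=1
t=3: f(3,-1)=3 f(3,1)=3 f(3,3)=1
t=4: f(4,-2)=3 f(4,0)=6 f(4,2)=4 f(4,4)=1
t=5: f(5,-1)=9 f(5,1)=10 f(5,3)=5 f(5,5)=1
t=6: f(6,-2)=9 f(6,0)=19 f(6,2)=15 f(6,4)=6 f(6,6)=1
t=7: f(7,-1)=28 f(7,1)=34 f(7,3)=21 f(7,5)=7 f(7,7)=1
t=8: f(8,-2)=28 f(8,0)=62 f(8,2)=55 f(8,4)=28 f(8,6)=8 f(8,8)=1
t=9: f(9,-1)=90 f(9,1)=117 f(9,3)=83 f(9,5)=36 f(9,7)=9 f(9,9)=1
t=10: f(10,-2)=90 f(10,0)=207 f(10,2)=200 f(10,4)=119 f(10,6)=45 f(10,8)=10 f(10,10)=1
t=11: f(11,-1)=297 f(11,1)=407 f(11,3)=319 f(11,5)=164 f(11,7)=55 f(11,9)=11 f(11,11)=1
t=12: f(12,-2)=297 f(12,0)=704 f(12,2)=726 f(12,4)=483 f(12,6)=219 f(12,8)=66 f(12,10)=12 f(12,12)=1
t=13: f(13,-1)=1001 f(13,1)=1430 f(13,3)=1209 f(13,5)=702 f(13,7)=285 f(13,9)=78 f(13,11)=13 f(13,13)=1
t=14: f(14,-2)=1001 f(14,0)=2431 f(14,2)=2639 f(14,4)=1911 f(14,6)=987 f(14,8)=363 f(14,10)=91 f(14,12)=14 f(14,14)=1
Σ_s f(14,s) = 9438
P = 9438/16384 = 4719/8192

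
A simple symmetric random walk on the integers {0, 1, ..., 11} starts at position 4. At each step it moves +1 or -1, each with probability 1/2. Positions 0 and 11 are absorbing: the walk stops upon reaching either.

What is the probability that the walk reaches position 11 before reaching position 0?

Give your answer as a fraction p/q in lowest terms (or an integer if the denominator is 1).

Answer: 4/11

Derivation:
Symmetric walk (p = 1/2): the harmonic-function argument gives P(hit 11 before 0 | start at 4) = a/N.
P = 4/11 = 4/11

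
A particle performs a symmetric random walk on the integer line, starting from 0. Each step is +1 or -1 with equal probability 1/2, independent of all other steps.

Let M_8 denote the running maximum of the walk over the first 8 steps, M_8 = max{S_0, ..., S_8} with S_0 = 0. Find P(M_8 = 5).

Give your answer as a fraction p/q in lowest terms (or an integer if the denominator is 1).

Answer: 1/32

Derivation:
Let M_8 = max(S_0,...,S_8). Use the reflection principle: for j ≥ 1, #{paths with M_8 ≥ j} = #{S_8 ≥ j} + #{S_8 ≥ j+1}.
By reflection, #{M_8 ≥ 5} = #{S_8 ≥ 5} + #{S_8 ≥ 6} = 9 + 9 = 18.
#{M_8 ≥ 6} = #{S_8 ≥ 6} + #{S_8 ≥ 7} = 9 + 1 = 10.
#{M_8 = 5} = 18 - 10 = 8.
P(M_8 = 5) = 8/256 = 1/32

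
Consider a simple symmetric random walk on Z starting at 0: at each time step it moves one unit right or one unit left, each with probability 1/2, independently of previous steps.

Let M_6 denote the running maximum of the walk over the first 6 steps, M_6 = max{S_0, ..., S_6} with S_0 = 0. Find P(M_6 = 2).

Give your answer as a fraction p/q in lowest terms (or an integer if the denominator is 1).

Let M_6 = max(S_0,...,S_6). Use the reflection principle: for j ≥ 1, #{paths with M_6 ≥ j} = #{S_6 ≥ j} + #{S_6 ≥ j+1}.
By reflection, #{M_6 ≥ 2} = #{S_6 ≥ 2} + #{S_6 ≥ 3} = 22 + 7 = 29.
#{M_6 ≥ 3} = #{S_6 ≥ 3} + #{S_6 ≥ 4} = 7 + 7 = 14.
#{M_6 = 2} = 29 - 14 = 15.
P(M_6 = 2) = 15/64 = 15/64

Answer: 15/64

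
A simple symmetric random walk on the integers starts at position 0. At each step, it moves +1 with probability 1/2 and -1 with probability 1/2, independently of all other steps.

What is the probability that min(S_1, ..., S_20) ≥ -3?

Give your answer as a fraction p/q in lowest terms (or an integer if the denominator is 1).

Answer: 323323/524288

Derivation:
Let f(t,s) = #length-t paths at position s with S_1..S_t all ≥ -3.
f(t,s) = f(t-1,s-1) + f(t-1,s+1) for s ≥ -3; f(t,s) = 0 for s < -3.
t=0: f(0,0)=1
t=1: f(1,-1)=1 f(1,1)=1
t=2: f(2,-2)=1 f(2,0)=2 f(2,2)=1
t=3: f(3,-3)=1 f(3,-1)=3 f(3,1)=3 f(3,3)=1
t=4: f(4,-2)=4 f(4,0)=6 f(4,2)=4 f(4,4)=1
t=5: f(5,-3)=4 f(5,-1)=10 f(5,1)=10 f(5,3)=5 f(5,5)=1
t=6: f(6,-2)=14 f(6,0)=20 f(6,2)=15 f(6,4)=6 f(6,6)=1
t=7: f(7,-3)=14 f(7,-1)=34 f(7,1)=35 f(7,3)=21 f(7,5)=7 f(7,7)=1
t=8: f(8,-2)=48 f(8,0)=69 f(8,2)=56 f(8,4)=28 f(8,6)=8 f(8,8)=1
t=9: f(9,-3)=48 f(9,-1)=117 f(9,1)=125 f(9,3)=84 f(9,5)=36 f(9,7)=9 f(9,9)=1
t=10: f(10,-2)=165 f(10,0)=242 f(10,2)=209 f(10,4)=120 f(10,6)=45 f(10,8)=10 f(10,10)=1
t=11: f(11,-3)=165 f(11,-1)=407 f(11,1)=451 f(11,3)=329 f(11,5)=165 f(11,7)=55 f(11,9)=11 f(11,11)=1
t=12: f(12,-2)=572 f(12,0)=858 f(12,2)=780 f(12,4)=494 f(12,6)=220 f(12,8)=66 f(12,10)=12 f(12,12)=1
t=13: f(13,-3)=572 f(13,-1)=1430 f(13,1)=1638 f(13,3)=1274 f(13,5)=714 f(13,7)=286 f(13,9)=78 f(13,11)=13 f(13,13)=1
t=14: f(14,-2)=2002 f(14,0)=3068 f(14,2)=2912 f(14,4)=1988 f(14,6)=1000 f(14,8)=364 f(14,10)=91 f(14,12)=14 f(14,14)=1
t=15: f(15,-3)=2002 f(15,-1)=5070 f(15,1)=5980 f(15,3)=4900 f(15,5)=2988 f(15,7)=1364 f(15,9)=455 f(15,11)=105 f(15,13)=15 f(15,15)=1
t=16: f(16,-2)=7072 f(16,0)=11050 f(16,2)=10880 f(16,4)=7888 f(16,6)=4352 f(16,8)=1819 f(16,10)=560 f(16,12)=120 f(16,14)=16 f(16,16)=1
t=17: f(17,-3)=7072 f(17,-1)=18122 f(17,1)=21930 f(17,3)=18768 f(17,5)=12240 f(17,7)=6171 f(17,9)=2379 f(17,11)=680 f(17,13)=136 f(17,15)=17 f(17,17)=1
t=18: f(18,-2)=25194 f(18,0)=40052 f(18,2)=40698 f(18,4)=31008 f(18,6)=18411 f(18,8)=8550 f(18,10)=3059 f(18,12)=816 f(18,14)=153 f(18,16)=18 f(18,18)=1
t=19: f(19,-3)=25194 f(19,-1)=65246 f(19,1)=80750 f(19,3)=71706 f(19,5)=49419 f(19,7)=26961 f(19,9)=11609 f(19,11)=3875 f(19,13)=969 f(19,15)=171 f(19,17)=19 f(19,19)=1
t=20: f(20,-2)=90440 f(20,0)=145996 f(20,2)=152456 f(20,4)=121125 f(20,6)=76380 f(20,8)=38570 f(20,10)=15484 f(20,12)=4844 f(20,14)=1140 f(20,16)=190 f(20,18)=20 f(20,20)=1
Σ_s f(20,s) = 646646
P = 646646/1048576 = 323323/524288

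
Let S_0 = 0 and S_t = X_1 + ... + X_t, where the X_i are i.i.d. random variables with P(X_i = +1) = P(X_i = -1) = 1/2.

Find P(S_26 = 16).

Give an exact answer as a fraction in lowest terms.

Answer: 16445/16777216

Derivation:
To reach position 16 after 26 steps: need 21 steps of +1 and 5 of -1.
Favorable paths: C(26,21) = 65780
Total paths: 2^26 = 67108864
P = 65780/67108864 = 16445/16777216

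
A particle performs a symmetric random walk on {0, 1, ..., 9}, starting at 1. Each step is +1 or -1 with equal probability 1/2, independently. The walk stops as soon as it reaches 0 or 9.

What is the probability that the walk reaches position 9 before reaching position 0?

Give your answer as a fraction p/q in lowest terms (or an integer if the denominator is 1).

Answer: 1/9

Derivation:
Symmetric walk (p = 1/2): the harmonic-function argument gives P(hit 9 before 0 | start at 1) = a/N.
P = 1/9 = 1/9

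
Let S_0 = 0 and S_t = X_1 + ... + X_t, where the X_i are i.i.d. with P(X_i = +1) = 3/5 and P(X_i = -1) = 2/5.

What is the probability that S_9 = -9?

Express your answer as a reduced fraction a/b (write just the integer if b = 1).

Answer: 512/1953125

Derivation:
To reach position -9 after 9 steps: need 0 steps of +1 and 9 steps of -1.
Number of such sequences: C(9,0) = 1
Each has probability (3/5)^0 · (2/5)^9 = 512/1953125
P = 1 · 512/1953125 = 512/1953125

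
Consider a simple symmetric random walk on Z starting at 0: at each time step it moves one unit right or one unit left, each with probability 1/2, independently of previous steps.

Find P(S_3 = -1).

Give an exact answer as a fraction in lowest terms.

Answer: 3/8

Derivation:
To reach position -1 after 3 steps: need 1 step of +1 and 2 of -1.
Favorable paths: C(3,1) = 3
Total paths: 2^3 = 8
P = 3/8 = 3/8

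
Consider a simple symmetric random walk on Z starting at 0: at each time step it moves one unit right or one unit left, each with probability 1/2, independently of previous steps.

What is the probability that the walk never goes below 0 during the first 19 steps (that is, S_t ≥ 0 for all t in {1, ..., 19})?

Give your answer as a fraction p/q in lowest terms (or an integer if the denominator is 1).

Let f(t,s) = #length-t paths at position s with S_1..S_t all ≥ 0.
f(t,s) = f(t-1,s-1) + f(t-1,s+1) for s ≥ 0; f(t,s) = 0 for s < 0.
t=0: f(0,0)=1
t=1: f(1,1)=1
t=2: f(2,0)=1 f(2,2)=1
t=3: f(3,1)=2 f(3,3)=1
t=4: f(4,0)=2 f(4,2)=3 f(4,4)=1
t=5: f(5,1)=5 f(5,3)=4 f(5,5)=1
t=6: f(6,0)=5 f(6,2)=9 f(6,4)=5 f(6,6)=1
t=7: f(7,1)=14 f(7,3)=14 f(7,5)=6 f(7,7)=1
t=8: f(8,0)=14 f(8,2)=28 f(8,4)=20 f(8,6)=7 f(8,8)=1
t=9: f(9,1)=42 f(9,3)=48 f(9,5)=27 f(9,7)=8 f(9,9)=1
t=10: f(10,0)=42 f(10,2)=90 f(10,4)=75 f(10,6)=35 f(10,8)=9 f(10,10)=1
t=11: f(11,1)=132 f(11,3)=165 f(11,5)=110 f(11,7)=44 f(11,9)=10 f(11,11)=1
t=12: f(12,0)=132 f(12,2)=297 f(12,4)=275 f(12,6)=154 f(12,8)=54 f(12,10)=11 f(12,12)=1
t=13: f(13,1)=429 f(13,3)=572 f(13,5)=429 f(13,7)=208 f(13,9)=65 f(13,11)=12 f(13,13)=1
t=14: f(14,0)=429 f(14,2)=1001 f(14,4)=1001 f(14,6)=637 f(14,8)=273 f(14,10)=77 f(14,12)=13 f(14,14)=1
t=15: f(15,1)=1430 f(15,3)=2002 f(15,5)=1638 f(15,7)=910 f(15,9)=350 f(15,11)=90 f(15,13)=14 f(15,15)=1
t=16: f(16,0)=1430 f(16,2)=3432 f(16,4)=3640 f(16,6)=2548 f(16,8)=1260 f(16,10)=440 f(16,12)=104 f(16,14)=15 f(16,16)=1
t=17: f(17,1)=4862 f(17,3)=7072 f(17,5)=6188 f(17,7)=3808 f(17,9)=1700 f(17,11)=544 f(17,13)=119 f(17,15)=16 f(17,17)=1
t=18: f(18,0)=4862 f(18,2)=11934 f(18,4)=13260 f(18,6)=9996 f(18,8)=5508 f(18,10)=2244 f(18,12)=663 f(18,14)=135 f(18,16)=17 f(18,18)=1
t=19: f(19,1)=16796 f(19,3)=25194 f(19,5)=23256 f(19,7)=15504 f(19,9)=7752 f(19,11)=2907 f(19,13)=798 f(19,15)=152 f(19,17)=18 f(19,19)=1
Σ_s f(19,s) = 92378
P = 92378/524288 = 46189/262144

Answer: 46189/262144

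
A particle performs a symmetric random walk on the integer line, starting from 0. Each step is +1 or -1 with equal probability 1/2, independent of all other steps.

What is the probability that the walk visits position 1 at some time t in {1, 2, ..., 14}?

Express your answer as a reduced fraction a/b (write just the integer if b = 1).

Count via complement. Let g(t,s) = #length-t paths at position s with S_1..S_t all ≠ 1.
g(t,s) = g(t-1,s-1) + g(t-1,s+1) for s ≠ 1; g(t,1) = 0.
t=0: g(0,0)=1
t=1: g(1,-1)=1
t=2: g(2,-2)=1 g(2,0)=1
t=3: g(3,-3)=1 g(3,-1)=2
t=4: g(4,-4)=1 g(4,-2)=3 g(4,0)=2
t=5: g(5,-5)=1 g(5,-3)=4 g(5,-1)=5
t=6: g(6,-6)=1 g(6,-4)=5 g(6,-2)=9 g(6,0)=5
t=7: g(7,-7)=1 g(7,-5)=6 g(7,-3)=14 g(7,-1)=14
t=8: g(8,-8)=1 g(8,-6)=7 g(8,-4)=20 g(8,-2)=28 g(8,0)=14
t=9: g(9,-9)=1 g(9,-7)=8 g(9,-5)=27 g(9,-3)=48 g(9,-1)=42
t=10: g(10,-10)=1 g(10,-8)=9 g(10,-6)=35 g(10,-4)=75 g(10,-2)=90 g(10,0)=42
t=11: g(11,-11)=1 g(11,-9)=10 g(11,-7)=44 g(11,-5)=110 g(11,-3)=165 g(11,-1)=132
t=12: g(12,-12)=1 g(12,-10)=11 g(12,-8)=54 g(12,-6)=154 g(12,-4)=275 g(12,-2)=297 g(12,0)=132
t=13: g(13,-13)=1 g(13,-11)=12 g(13,-9)=65 g(13,-7)=208 g(13,-5)=429 g(13,-3)=572 g(13,-1)=429
t=14: g(14,-14)=1 g(14,-12)=13 g(14,-10)=77 g(14,-8)=273 g(14,-6)=637 g(14,-4)=1001 g(14,-2)=1001 g(14,0)=429
Paths never hitting 1: Σ_s g(14,s) = 3432
Paths hitting 1: 2^14 - 3432 = 12952
P = 12952/16384 = 1619/2048

Answer: 1619/2048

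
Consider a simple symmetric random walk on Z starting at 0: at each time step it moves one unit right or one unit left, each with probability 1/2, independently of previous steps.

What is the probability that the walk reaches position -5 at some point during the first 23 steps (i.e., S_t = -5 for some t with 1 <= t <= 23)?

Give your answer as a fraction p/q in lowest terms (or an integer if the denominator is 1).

Count via complement. Let g(t,s) = #length-t paths at position s with S_1..S_t all ≠ -5.
g(t,s) = g(t-1,s-1) + g(t-1,s+1) for s ≠ -5; g(t,-5) = 0.
t=0: g(0,0)=1
t=1: g(1,-1)=1 g(1,1)=1
t=2: g(2,-2)=1 g(2,0)=2 g(2,2)=1
t=3: g(3,-3)=1 g(3,-1)=3 g(3,1)=3 g(3,3)=1
t=4: g(4,-4)=1 g(4,-2)=4 g(4,0)=6 g(4,2)=4 g(4,4)=1
t=5: g(5,-3)=5 g(5,-1)=10 g(5,1)=10 g(5,3)=5 g(5,5)=1
t=6: g(6,-4)=5 g(6,-2)=15 g(6,0)=20 g(6,2)=15 g(6,4)=6 g(6,6)=1
t=7: g(7,-3)=20 g(7,-1)=35 g(7,1)=35 g(7,3)=21 g(7,5)=7 g(7,7)=1
t=8: g(8,-4)=20 g(8,-2)=55 g(8,0)=70 g(8,2)=56 g(8,4)=28 g(8,6)=8 g(8,8)=1
t=9: g(9,-3)=75 g(9,-1)=125 g(9,1)=126 g(9,3)=84 g(9,5)=36 g(9,7)=9 g(9,9)=1
t=10: g(10,-4)=75 g(10,-2)=200 g(10,0)=251 g(10,2)=210 g(10,4)=120 g(10,6)=45 g(10,8)=10 g(10,10)=1
t=11: g(11,-3)=275 g(11,-1)=451 g(11,1)=461 g(11,3)=330 g(11,5)=165 g(11,7)=55 g(11,9)=11 g(11,11)=1
t=12: g(12,-4)=275 g(12,-2)=726 g(12,0)=912 g(12,2)=791 g(12,4)=495 g(12,6)=220 g(12,8)=66 g(12,10)=12 g(12,12)=1
t=13: g(13,-3)=1001 g(13,-1)=1638 g(13,1)=1703 g(13,3)=1286 g(13,5)=715 g(13,7)=286 g(13,9)=78 g(13,11)=13 g(13,13)=1
t=14: g(14,-4)=1001 g(14,-2)=2639 g(14,0)=3341 g(14,2)=2989 g(14,4)=2001 g(14,6)=1001 g(14,8)=364 g(14,10)=91 g(14,12)=14 g(14,14)=1
t=15: g(15,-3)=3640 g(15,-1)=5980 g(15,1)=6330 g(15,3)=4990 g(15,5)=3002 g(15,7)=1365 g(15,9)=455 g(15,11)=105 g(15,13)=15 g(15,15)=1
t=16: g(16,-4)=3640 g(16,-2)=9620 g(16,0)=12310 g(16,2)=11320 g(16,4)=7992 g(16,6)=4367 g(16,8)=1820 g(16,10)=560 g(16,12)=120 g(16,14)=16 g(16,16)=1
t=17: g(17,-3)=13260 g(17,-1)=21930 g(17,1)=23630 g(17,3)=19312 g(17,5)=12359 g(17,7)=6187 g(17,9)=2380 g(17,11)=680 g(17,13)=136 g(17,15)=17 g(17,17)=1
t=18: g(18,-4)=13260 g(18,-2)=35190 g(18,0)=45560 g(18,2)=42942 g(18,4)=31671 g(18,6)=18546 g(18,8)=8567 g(18,10)=3060 g(18,12)=816 g(18,14)=153 g(18,16)=18 g(18,18)=1
t=19: g(19,-3)=48450 g(19,-1)=80750 g(19,1)=88502 g(19,3)=74613 g(19,5)=50217 g(19,7)=27113 g(19,9)=11627 g(19,11)=3876 g(19,13)=969 g(19,15)=171 g(19,17)=19 g(19,19)=1
t=20: g(20,-4)=48450 g(20,-2)=129200 g(20,0)=169252 g(20,2)=163115 g(20,4)=124830 g(20,6)=77330 g(20,8)=38740 g(20,10)=15503 g(20,12)=4845 g(20,14)=1140 g(20,16)=190 g(20,18)=20 g(20,20)=1
t=21: g(21,-3)=177650 g(21,-1)=298452 g(21,1)=332367 g(21,3)=287945 g(21,5)=202160 g(21,7)=116070 g(21,9)=54243 g(21,11)=20348 g(21,13)=5985 g(21,15)=1330 g(21,17)=210 g(21,19)=21 g(21,21)=1
t=22: g(22,-4)=177650 g(22,-2)=476102 g(22,0)=630819 g(22,2)=620312 g(22,4)=490105 g(22,6)=318230 g(22,8)=170313 g(22,10)=74591 g(22,12)=26333 g(22,14)=7315 g(22,16)=1540 g(22,18)=231 g(22,20)=22 g(22,22)=1
t=23: g(23,-3)=653752 g(23,-1)=1106921 g(23,1)=1251131 g(23,3)=1110417 g(23,5)=808335 g(23,7)=488543 g(23,9)=244904 g(23,11)=100924 g(23,13)=33648 g(23,15)=8855 g(23,17)=1771 g(23,19)=253 g(23,21)=23 g(23,23)=1
Paths never hitting -5: Σ_s g(23,s) = 5809478
Paths hitting -5: 2^23 - 5809478 = 2579130
P = 2579130/8388608 = 1289565/4194304

Answer: 1289565/4194304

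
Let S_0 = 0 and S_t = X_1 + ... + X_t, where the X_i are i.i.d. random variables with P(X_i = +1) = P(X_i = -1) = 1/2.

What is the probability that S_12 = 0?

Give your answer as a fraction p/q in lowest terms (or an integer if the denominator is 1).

Answer: 231/1024

Derivation:
To return to 0 after 12 steps: need exactly 6 steps of +1 and 6 of -1.
Favorable paths: C(12,6) = 924
Total paths: 2^12 = 4096
P = 924/4096 = 231/1024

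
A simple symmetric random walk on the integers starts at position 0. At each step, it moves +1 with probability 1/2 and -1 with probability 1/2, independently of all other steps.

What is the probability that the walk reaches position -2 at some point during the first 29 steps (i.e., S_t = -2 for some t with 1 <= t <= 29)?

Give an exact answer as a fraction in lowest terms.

Count via complement. Let g(t,s) = #length-t paths at position s with S_1..S_t all ≠ -2.
g(t,s) = g(t-1,s-1) + g(t-1,s+1) for s ≠ -2; g(t,-2) = 0.
t=0: g(0,0)=1
t=1: g(1,-1)=1 g(1,1)=1
t=2: g(2,0)=2 g(2,2)=1
t=3: g(3,-1)=2 g(3,1)=3 g(3,3)=1
t=4: g(4,0)=5 g(4,2)=4 g(4,4)=1
t=5: g(5,-1)=5 g(5,1)=9 g(5,3)=5 g(5,5)=1
t=6: g(6,0)=14 g(6,2)=14 g(6,4)=6 g(6,6)=1
t=7: g(7,-1)=14 g(7,1)=28 g(7,3)=20 g(7,5)=7 g(7,7)=1
t=8: g(8,0)=42 g(8,2)=48 g(8,4)=27 g(8,6)=8 g(8,8)=1
t=9: g(9,-1)=42 g(9,1)=90 g(9,3)=75 g(9,5)=35 g(9,7)=9 g(9,9)=1
t=10: g(10,0)=132 g(10,2)=165 g(10,4)=110 g(10,6)=44 g(10,8)=10 g(10,10)=1
t=11: g(11,-1)=132 g(11,1)=297 g(11,3)=275 g(11,5)=154 g(11,7)=54 g(11,9)=11 g(11,11)=1
t=12: g(12,0)=429 g(12,2)=572 g(12,4)=429 g(12,6)=208 g(12,8)=65 g(12,10)=12 g(12,12)=1
t=13: g(13,-1)=429 g(13,1)=1001 g(13,3)=1001 g(13,5)=637 g(13,7)=273 g(13,9)=77 g(13,11)=13 g(13,13)=1
t=14: g(14,0)=1430 g(14,2)=2002 g(14,4)=1638 g(14,6)=910 g(14,8)=350 g(14,10)=90 g(14,12)=14 g(14,14)=1
t=15: g(15,-1)=1430 g(15,1)=3432 g(15,3)=3640 g(15,5)=2548 g(15,7)=1260 g(15,9)=440 g(15,11)=104 g(15,13)=15 g(15,15)=1
t=16: g(16,0)=4862 g(16,2)=7072 g(16,4)=6188 g(16,6)=3808 g(16,8)=1700 g(16,10)=544 g(16,12)=119 g(16,14)=16 g(16,16)=1
t=17: g(17,-1)=4862 g(17,1)=11934 g(17,3)=13260 g(17,5)=9996 g(17,7)=5508 g(17,9)=2244 g(17,11)=663 g(17,13)=135 g(17,15)=17 g(17,17)=1
t=18: g(18,0)=16796 g(18,2)=25194 g(18,4)=23256 g(18,6)=15504 g(18,8)=7752 g(18,10)=2907 g(18,12)=798 g(18,14)=152 g(18,16)=18 g(18,18)=1
t=19: g(19,-1)=16796 g(19,1)=41990 g(19,3)=48450 g(19,5)=38760 g(19,7)=23256 g(19,9)=10659 g(19,11)=3705 g(19,13)=950 g(19,15)=170 g(19,17)=19 g(19,19)=1
t=20: g(20,0)=58786 g(20,2)=90440 g(20,4)=87210 g(20,6)=62016 g(20,8)=33915 g(20,10)=14364 g(20,12)=4655 g(20,14)=1120 g(20,16)=189 g(20,18)=20 g(20,20)=1
t=21: g(21,-1)=58786 g(21,1)=149226 g(21,3)=177650 g(21,5)=149226 g(21,7)=95931 g(21,9)=48279 g(21,11)=19019 g(21,13)=5775 g(21,15)=1309 g(21,17)=209 g(21,19)=21 g(21,21)=1
t=22: g(22,0)=208012 g(22,2)=326876 g(22,4)=326876 g(22,6)=245157 g(22,8)=144210 g(22,10)=67298 g(22,12)=24794 g(22,14)=7084 g(22,16)=1518 g(22,18)=230 g(22,20)=22 g(22,22)=1
t=23: g(23,-1)=208012 g(23,1)=534888 g(23,3)=653752 g(23,5)=572033 g(23,7)=389367 g(23,9)=211508 g(23,11)=92092 g(23,13)=31878 g(23,15)=8602 g(23,17)=1748 g(23,19)=252 g(23,21)=23 g(23,23)=1
t=24: g(24,0)=742900 g(24,2)=1188640 g(24,4)=1225785 g(24,6)=961400 g(24,8)=600875 g(24,10)=303600 g(24,12)=123970 g(24,14)=40480 g(24,16)=10350 g(24,18)=2000 g(24,20)=275 g(24,22)=24 g(24,24)=1
t=25: g(25,-1)=742900 g(25,1)=1931540 g(25,3)=2414425 g(25,5)=2187185 g(25,7)=1562275 g(25,9)=904475 g(25,11)=427570 g(25,13)=164450 g(25,15)=50830 g(25,17)=12350 g(25,19)=2275 g(25,21)=299 g(25,23)=25 g(25,25)=1
t=26: g(26,0)=2674440 g(26,2)=4345965 g(26,4)=4601610 g(26,6)=3749460 g(26,8)=2466750 g(26,10)=1332045 g(26,12)=592020 g(26,14)=215280 g(26,16)=63180 g(26,18)=14625 g(26,20)=2574 g(26,22)=324 g(26,24)=26 g(26,26)=1
t=27: g(27,-1)=2674440 g(27,1)=7020405 g(27,3)=8947575 g(27,5)=8351070 g(27,7)=6216210 g(27,9)=3798795 g(27,11)=1924065 g(27,13)=807300 g(27,15)=278460 g(27,17)=77805 g(27,19)=17199 g(27,21)=2898 g(27,23)=350 g(27,25)=27 g(27,27)=1
t=28: g(28,0)=9694845 g(28,2)=15967980 g(28,4)=17298645 g(28,6)=14567280 g(28,8)=10015005 g(28,10)=5722860 g(28,12)=2731365 g(28,14)=1085760 g(28,16)=356265 g(28,18)=95004 g(28,20)=20097 g(28,22)=3248 g(28,24)=377 g(28,26)=28 g(28,28)=1
t=29: g(29,-1)=9694845 g(29,1)=25662825 g(29,3)=33266625 g(29,5)=31865925 g(29,7)=24582285 g(29,9)=15737865 g(29,11)=8454225 g(29,13)=3817125 g(29,15)=1442025 g(29,17)=451269 g(29,19)=115101 g(29,21)=23345 g(29,23)=3625 g(29,25)=405 g(29,27)=29 g(29,29)=1
Paths never hitting -2: Σ_s g(29,s) = 155117520
Paths hitting -2: 2^29 - 155117520 = 381753392
P = 381753392/536870912 = 23859587/33554432

Answer: 23859587/33554432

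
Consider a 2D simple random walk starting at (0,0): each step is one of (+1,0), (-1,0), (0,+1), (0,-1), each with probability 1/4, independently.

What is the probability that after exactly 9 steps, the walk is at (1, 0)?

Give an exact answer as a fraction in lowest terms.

Let h be the number of horizontal steps (so 9-h are vertical). To end at (1,0) need (h+1)/2 right-steps and ((9-h)+0)/2 up-steps.
Sum over h with 1 ≤ h ≤ 9, h ≡ 1 (mod 2), 9-h ≡ 0 (mod 2):
h=1: C(9,1)·C(1,1)·C(8,4) = 9·1·70 = 630
h=3: C(9,3)·C(3,2)·C(6,3) = 84·3·20 = 5040
h=5: C(9,5)·C(5,3)·C(4,2) = 126·10·6 = 7560
h=7: C(9,7)·C(7,4)·C(2,1) = 36·35·2 = 2520
h=9: C(9,9)·C(9,5)·C(0,0) = 1·126·1 = 126
Total favorable: 15876
Total paths: 4^9 = 262144
P = 15876/262144 = 3969/65536

Answer: 3969/65536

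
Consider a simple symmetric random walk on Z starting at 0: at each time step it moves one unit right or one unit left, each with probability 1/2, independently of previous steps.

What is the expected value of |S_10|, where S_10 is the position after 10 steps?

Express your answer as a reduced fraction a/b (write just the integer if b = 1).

Answer: 315/128

Derivation:
S_10 takes values m ≡ 0 (mod 2) with |m| ≤ 10; P(S_10=m) = C(10,(10+m)/2)/2^10.
Total paths: 2^10 = 1024
Distribution: P(S=-10)=1/1024, P(S=-8)=10/1024, P(S=-6)=45/1024, P(S=-4)=120/1024, P(S=-2)=210/1024, P(S=0)=252/1024, P(S=2)=210/1024, P(S=4)=120/1024, P(S=6)=45/1024, P(S=8)=10/1024, P(S=10)=1/1024
E[|S_10|] = Σ_m |m|·P(S_10=m) = 2520/1024 = 315/128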